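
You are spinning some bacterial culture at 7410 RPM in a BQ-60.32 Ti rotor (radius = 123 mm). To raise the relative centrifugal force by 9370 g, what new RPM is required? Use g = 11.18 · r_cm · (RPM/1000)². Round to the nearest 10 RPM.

r = 123 mm = 12.3 cm
Current RCF = 11.18 × 12.3 × (7.41)² = 11.18 × 12.3 × 54.9081 ≈ 7,550.6 × g
Target RCF = 7,550.6 + 9,370 = 16,920.6 × g
(N/1000)² = 16,920.6 / 137.514 = 123.0464
N = 1000 × √123.0464 ≈ 11,092.6

≈ 11090 RPM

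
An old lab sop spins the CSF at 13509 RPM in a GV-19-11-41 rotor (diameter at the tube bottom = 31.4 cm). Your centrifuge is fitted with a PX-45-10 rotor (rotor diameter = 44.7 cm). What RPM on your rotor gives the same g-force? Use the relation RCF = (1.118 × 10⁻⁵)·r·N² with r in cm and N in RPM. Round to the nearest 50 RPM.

11300 RPM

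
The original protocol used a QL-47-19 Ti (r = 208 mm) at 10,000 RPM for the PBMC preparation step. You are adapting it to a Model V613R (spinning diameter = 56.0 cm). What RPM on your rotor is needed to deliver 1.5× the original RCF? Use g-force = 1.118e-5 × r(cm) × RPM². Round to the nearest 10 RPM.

≈ 10560 RPM

Original rotor: r = 208 mm = 20.8 cm
RCF = 1.118 × 10⁻⁵ × r × N²
RCF_original = 1.118 × 10⁻⁵ × 20.8 × (10000)² = 1.118 × 10⁻⁵ × 20.8 × 100,000,000 ≈ 23,254.4 × g
Target RCF = 1.5 × 23,254.4 ≈ 34,881.6 × g
Your rotor: r = 56.0 / 2 = 28 cm
34,881.6 = 1.118 × 10⁻⁵ × 28 × N²
N² = 34,881.6 / (31.304 × 10⁻⁵) = 111,428,571
N ≈ √111,428,571 ≈ 10,556.0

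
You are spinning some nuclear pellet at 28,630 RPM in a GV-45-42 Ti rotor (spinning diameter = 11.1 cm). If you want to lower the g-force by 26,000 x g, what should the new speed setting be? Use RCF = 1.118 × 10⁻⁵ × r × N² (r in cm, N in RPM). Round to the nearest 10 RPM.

N₂ ≈ 20020 RPM

r = 11.1 / 2 = 5.55 cm
Current RCF = 1.118 × 10⁻⁵ × 5.55 × (28630)² = 1.118 × 10⁻⁵ × 5.55 × 819,676,900 ≈ 50,860.1 × g
Target RCF = 50,860.1 − 26,000 = 24,860.1 × g
N² = 24,860.1 / (6.2049 × 10⁻⁵) = 400,652,710
N ≈ √400,652,710 ≈ 20,016.3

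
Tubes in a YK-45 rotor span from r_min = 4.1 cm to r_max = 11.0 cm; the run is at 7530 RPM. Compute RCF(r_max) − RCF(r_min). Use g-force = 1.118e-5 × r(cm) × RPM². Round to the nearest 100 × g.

4400 ×g

ΔRCF = 1.118 × 10⁻⁵ × (r_max − r_min) × N² = 1.118 × 10⁻⁵ × 6.9 × 56,700,900 ≈ 4,374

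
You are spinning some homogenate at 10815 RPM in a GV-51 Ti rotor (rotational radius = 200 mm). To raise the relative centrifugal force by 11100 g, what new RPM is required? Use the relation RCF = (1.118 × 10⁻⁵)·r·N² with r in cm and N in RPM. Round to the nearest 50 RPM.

12900 RPM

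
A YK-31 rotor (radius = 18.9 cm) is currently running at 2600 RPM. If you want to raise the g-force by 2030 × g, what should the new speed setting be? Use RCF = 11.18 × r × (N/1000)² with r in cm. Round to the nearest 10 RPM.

≈ 4050 RPM

Current RCF = 11.18 × 18.9 × (2.6)² = 11.18 × 18.9 × 6.76 ≈ 1,428.4 × g
Target RCF = 1,428.4 + 2,030 = 3,458.4 × g
(N/1000)² = 3,458.4 / 211.302 = 16.3671
N = 1000 × √16.3671 ≈ 4,045.6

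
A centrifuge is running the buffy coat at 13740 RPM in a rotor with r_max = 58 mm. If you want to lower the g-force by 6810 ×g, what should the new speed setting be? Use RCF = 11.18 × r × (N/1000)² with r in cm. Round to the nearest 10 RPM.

≈ 9150 RPM

r = 58 mm = 5.8 cm
Current RCF = 11.18 × 5.8 × (13.74)² = 11.18 × 5.8 × 188.7876 ≈ 12,241.7 × g
Target RCF = 12,241.7 − 6,810 = 5,431.7 × g
(N/1000)² = 5,431.7 / 64.844 = 83.76565
N = 1000 × √83.76565 ≈ 9,152.4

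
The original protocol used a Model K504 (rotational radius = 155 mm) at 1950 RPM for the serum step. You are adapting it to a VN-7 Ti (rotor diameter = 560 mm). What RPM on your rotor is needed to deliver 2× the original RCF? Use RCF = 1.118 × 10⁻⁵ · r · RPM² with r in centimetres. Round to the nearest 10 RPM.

2050 RPM

Original rotor: r = 155 mm = 15.5 cm
RCF_original = 1.118 × 10⁻⁵ × 15.5 × (1950)² = 1.118 × 10⁻⁵ × 15.5 × 3,802,500 ≈ 658.9 × g
Target RCF = 2 × 658.9 ≈ 1,317.8 × g
Your rotor: r = 560 mm / 2 = 280 mm = 28 cm
1,317.8 = 1.118 × 10⁻⁵ × 28 × N²
N² = 1,317.8 / (31.304 × 10⁻⁵) = 4,209,686
N ≈ √4,209,686 ≈ 2,051.8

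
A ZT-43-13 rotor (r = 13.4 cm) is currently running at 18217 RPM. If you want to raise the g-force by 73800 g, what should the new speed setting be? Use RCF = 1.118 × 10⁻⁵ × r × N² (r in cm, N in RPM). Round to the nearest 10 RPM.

≈ 28710 RPM

Current RCF = 1.118 × 10⁻⁵ × 13.4 × (18217)² = 1.118 × 10⁻⁵ × 13.4 × 331,859,089 ≈ 49,716.5 × g
Target RCF = 49,716.5 + 73,800 = 123,516.5 × g
N² = 123,516.5 / (14.9812 × 10⁻⁵) = 824,476,677
N ≈ √824,476,677 ≈ 28,713.7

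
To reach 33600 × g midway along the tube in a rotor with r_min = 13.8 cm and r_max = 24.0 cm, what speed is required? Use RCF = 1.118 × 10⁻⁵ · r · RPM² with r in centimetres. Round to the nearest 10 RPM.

r_avg = (13.8 + 24.0) / 2 = 18.9 cm
33,600 = 1.118 × 10⁻⁵ × 18.9 × N²
N² = 33,600 / (21.1302 × 10⁻⁵) = 159,014,113
N ≈ √159,014,113 ≈ 12,610.1

≈ 12610 RPM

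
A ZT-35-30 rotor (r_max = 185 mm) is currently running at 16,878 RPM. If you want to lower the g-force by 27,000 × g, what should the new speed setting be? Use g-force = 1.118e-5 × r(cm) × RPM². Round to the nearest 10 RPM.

≈ 12420 RPM

r = 185 mm = 18.5 cm
Current RCF = 1.118 × 10⁻⁵ × 18.5 × (16878)² = 1.118 × 10⁻⁵ × 18.5 × 284,866,884 ≈ 58,919 × g
Target RCF = 58,919 − 27,000 = 31,919 × g
N² = 31,919 / (20.683 × 10⁻⁵) = 154,324,808
N ≈ √154,324,808 ≈ 12,422.8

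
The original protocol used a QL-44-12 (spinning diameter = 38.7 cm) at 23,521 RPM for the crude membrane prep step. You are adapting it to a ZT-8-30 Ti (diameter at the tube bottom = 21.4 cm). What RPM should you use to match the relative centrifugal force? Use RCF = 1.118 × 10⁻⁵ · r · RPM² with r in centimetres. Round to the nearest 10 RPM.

31630 RPM

Original rotor: r = 38.7 / 2 = 19.35 cm
RCF_original = 1.118 × 10⁻⁵ × 19.35 × (23521)² = 1.118 × 10⁻⁵ × 19.35 × 553,237,441 ≈ 119,683.5 × g
Your rotor: r = 21.4 / 2 = 10.7 cm
119,683.5 = 1.118 × 10⁻⁵ × 10.7 × N²
N² = 119,683.5 / (11.9626 × 10⁻⁵) = 1,000,480,665
N ≈ √1,000,480,665 ≈ 31,630.4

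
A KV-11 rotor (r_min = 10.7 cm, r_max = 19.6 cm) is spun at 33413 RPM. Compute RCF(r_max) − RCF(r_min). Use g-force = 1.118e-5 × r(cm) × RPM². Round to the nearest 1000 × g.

≈ 111000 ×g

ΔRCF = 1.118 × 10⁻⁵ × (r_max − r_min) × N² = 1.118 × 10⁻⁵ × 8.9 × 1,116,428,569 ≈ 111,086.9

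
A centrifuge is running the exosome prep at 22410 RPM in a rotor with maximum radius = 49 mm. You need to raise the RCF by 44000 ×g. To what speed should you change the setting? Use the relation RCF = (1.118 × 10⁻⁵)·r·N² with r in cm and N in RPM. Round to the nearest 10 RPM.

≈ 36130 RPM

r = 49 mm = 4.9 cm
Current RCF = 1.118 × 10⁻⁵ × 4.9 × (22410)² = 1.118 × 10⁻⁵ × 4.9 × 502,208,100 ≈ 27,512 × g
Target RCF = 27,512 + 44,000 = 71,512 × g
N² = 71,512 / (5.4782 × 10⁻⁵) = 1,305,392,282
N ≈ √1,305,392,282 ≈ 36,130.2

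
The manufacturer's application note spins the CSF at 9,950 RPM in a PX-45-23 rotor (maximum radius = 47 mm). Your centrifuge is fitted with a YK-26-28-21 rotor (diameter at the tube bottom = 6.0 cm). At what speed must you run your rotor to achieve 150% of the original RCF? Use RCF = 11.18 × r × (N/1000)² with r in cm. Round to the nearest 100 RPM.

≈ 15300 RPM

Original rotor: r = 47 mm = 4.7 cm
RCF = 11.18 × r × (N/1000)²
RCF_original = 11.18 × 4.7 × (9.95)² = 11.18 × 4.7 × 99.0025 ≈ 5,202.2 × g
Target RCF = 1.5 × 5,202.2 ≈ 7,803.3 × g
Your rotor: r = 6.0 / 2 = 3 cm
7,803.3 = 11.18 × 3 × (N/1000)²
(N/1000)² = 7,803.3 / 33.54 = 232.6565
N = 1000 × √232.6565 ≈ 15,253.1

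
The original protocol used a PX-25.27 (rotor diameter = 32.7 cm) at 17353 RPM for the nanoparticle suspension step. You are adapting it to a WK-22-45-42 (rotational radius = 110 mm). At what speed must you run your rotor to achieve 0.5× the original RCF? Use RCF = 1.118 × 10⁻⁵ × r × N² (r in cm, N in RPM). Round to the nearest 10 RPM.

14960 RPM

Original rotor: r = 32.7 / 2 = 16.35 cm
RCF_original = 1.118 × 10⁻⁵ × 16.35 × (17353)² = 1.118 × 10⁻⁵ × 16.35 × 301,126,609 ≈ 55,043.8 × g
Target RCF = 0.5 × 55,043.8 ≈ 27,521.9 × g
Your rotor: r = 110 mm = 11.0 cm
27,521.9 = 1.118 × 10⁻⁵ × 11 × N²
N² = 27,521.9 / (12.298 × 10⁻⁵) = 223,791,673
N ≈ √223,791,673 ≈ 14,959.7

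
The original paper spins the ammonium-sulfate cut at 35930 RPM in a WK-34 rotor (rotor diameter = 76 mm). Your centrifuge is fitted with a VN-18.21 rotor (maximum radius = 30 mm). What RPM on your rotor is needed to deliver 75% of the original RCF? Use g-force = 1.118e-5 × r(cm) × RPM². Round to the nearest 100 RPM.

Original rotor: r = 76 mm / 2 = 38 mm = 3.8 cm
RCF_original = 1.118 × 10⁻⁵ × 3.8 × (35930)² = 1.118 × 10⁻⁵ × 3.8 × 1,290,964,900 ≈ 54,845.4 × g
Target RCF = 0.75 × 54,845.4 ≈ 41,134.1 × g
Your rotor: r = 30 mm = 3.0 cm
41,134.1 = 1.118 × 10⁻⁵ × 3 × N²
N² = 41,134.1 / (3.354 × 10⁻⁵) = 1,226,419,201
N ≈ √1,226,419,201 ≈ 35,020.3

≈ 35000 RPM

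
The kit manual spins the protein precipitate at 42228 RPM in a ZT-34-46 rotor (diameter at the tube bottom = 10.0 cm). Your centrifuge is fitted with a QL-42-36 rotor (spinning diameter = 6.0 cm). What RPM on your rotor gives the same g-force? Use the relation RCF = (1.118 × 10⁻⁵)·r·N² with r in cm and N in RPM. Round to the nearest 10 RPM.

≈ 54520 RPM

Original rotor: r = 10.0 / 2 = 5 cm
RCF_original = 1.118 × 10⁻⁵ × 5 × (42228)² = 1.118 × 10⁻⁵ × 5 × 1,783,203,984 ≈ 99,681.1 × g
Your rotor: r = 6.0 / 2 = 3 cm
99,681.1 = 1.118 × 10⁻⁵ × 3 × N²
N² = 99,681.1 / (3.354 × 10⁻⁵) = 2,972,006,559
N ≈ √2,972,006,559 ≈ 54,516.1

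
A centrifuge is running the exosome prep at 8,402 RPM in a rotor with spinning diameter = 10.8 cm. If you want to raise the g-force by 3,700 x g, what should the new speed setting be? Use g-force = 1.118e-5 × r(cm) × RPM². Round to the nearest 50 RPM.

≈ 11500 RPM

r = 10.8 / 2 = 5.4 cm
Current RCF = 1.118 × 10⁻⁵ × 5.4 × (8402)² = 1.118 × 10⁻⁵ × 5.4 × 70,593,604 ≈ 4,261.9 × g
Target RCF = 4,261.9 + 3,700 = 7,961.9 × g
N² = 7,961.9 / (6.0372 × 10⁻⁵) = 131,880,673
N ≈ √131,880,673 ≈ 11,483.9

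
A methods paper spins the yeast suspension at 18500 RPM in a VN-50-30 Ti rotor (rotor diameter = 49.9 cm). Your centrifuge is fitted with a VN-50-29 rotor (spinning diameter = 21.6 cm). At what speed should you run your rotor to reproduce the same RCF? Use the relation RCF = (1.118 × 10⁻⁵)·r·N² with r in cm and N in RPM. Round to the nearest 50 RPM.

28100 RPM

Original rotor: r = 49.9 / 2 = 24.95 cm
RCF_original = 1.118 × 10⁻⁵ × 24.95 × (18500)² = 1.118 × 10⁻⁵ × 24.95 × 342,250,000 ≈ 95,467.6 × g
Your rotor: r = 21.6 / 2 = 10.8 cm
95,467.6 = 1.118 × 10⁻⁵ × 10.8 × N²
N² = 95,467.6 / (12.0744 × 10⁻⁵) = 790,661,234
N ≈ √790,661,234 ≈ 28,118.7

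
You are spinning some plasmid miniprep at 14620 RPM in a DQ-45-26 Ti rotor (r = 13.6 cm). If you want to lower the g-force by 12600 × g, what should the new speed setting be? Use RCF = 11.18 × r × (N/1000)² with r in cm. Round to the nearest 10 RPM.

Current RCF = 11.18 × 13.6 × (14.62)² = 11.18 × 13.6 × 213.7444 ≈ 32,499.4 × g
Target RCF = 32,499.4 − 12,600 = 19,899.4 × g
(N/1000)² = 19,899.4 / 152.048 = 130.8758
N = 1000 × √130.8758 ≈ 11,440.1

11440 RPM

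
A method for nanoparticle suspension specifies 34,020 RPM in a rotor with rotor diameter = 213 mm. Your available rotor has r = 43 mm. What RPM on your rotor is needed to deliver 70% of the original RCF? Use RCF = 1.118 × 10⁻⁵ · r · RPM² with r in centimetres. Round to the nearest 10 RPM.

≈ 44790 RPM

Original rotor: r = 213 mm / 2 = 106.5 mm = 10.65 cm
RCF = 1.118 × 10⁻⁵ × r × N²
RCF_original = 1.118 × 10⁻⁵ × 10.65 × (34020)² = 1.118 × 10⁻⁵ × 10.65 × 1,157,360,400 ≈ 137,803.4 × g
Target RCF = 0.7 × 137,803.4 ≈ 96,462.4 × g
Your rotor: r = 43 mm = 4.3 cm
96,462.4 = 1.118 × 10⁻⁵ × 4.3 × N²
N² = 96,462.4 / (4.8074 × 10⁻⁵) = 2,006,539,918
N ≈ √2,006,539,918 ≈ 44,794.4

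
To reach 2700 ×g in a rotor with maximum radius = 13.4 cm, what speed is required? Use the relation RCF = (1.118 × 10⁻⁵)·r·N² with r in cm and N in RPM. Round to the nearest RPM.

≈ 4245 RPM

2,700 = 1.118 × 10⁻⁵ × 13.4 × N²
N² = 2,700 / (14.9812 × 10⁻⁵) = 18,022,588
N ≈ √18,022,588 ≈ 4,245.3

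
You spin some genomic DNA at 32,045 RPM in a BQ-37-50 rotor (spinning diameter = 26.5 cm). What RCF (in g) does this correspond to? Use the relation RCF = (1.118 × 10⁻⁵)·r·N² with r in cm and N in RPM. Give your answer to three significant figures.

RCF ≈ 152000 g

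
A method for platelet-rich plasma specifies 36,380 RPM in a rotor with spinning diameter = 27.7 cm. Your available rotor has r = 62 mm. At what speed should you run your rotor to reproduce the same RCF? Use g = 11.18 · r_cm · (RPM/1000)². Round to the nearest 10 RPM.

Original rotor: r = 27.7 / 2 = 13.85 cm
RCF_original = 11.18 × 13.85 × (36.38)² = 11.18 × 13.85 × 1,323.5044 ≈ 204,935.4 × g
Your rotor: r = 62 mm = 6.2 cm
204,935.4 = 11.18 × 6.2 × (N/1000)²
(N/1000)² = 204,935.4 / 69.316 = 2956.538
N = 1000 × √2956.538 ≈ 54,374.1

≈ 54370 RPM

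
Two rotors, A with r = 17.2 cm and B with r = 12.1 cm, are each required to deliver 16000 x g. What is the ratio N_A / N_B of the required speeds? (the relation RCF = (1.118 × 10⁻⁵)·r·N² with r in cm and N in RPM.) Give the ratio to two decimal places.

At fixed RCF, N ∝ 1/√r, so N_A/N_B = √(r_B/r_A) = √(12.1/17.2) = √0.703488 = 0.8387.

0.84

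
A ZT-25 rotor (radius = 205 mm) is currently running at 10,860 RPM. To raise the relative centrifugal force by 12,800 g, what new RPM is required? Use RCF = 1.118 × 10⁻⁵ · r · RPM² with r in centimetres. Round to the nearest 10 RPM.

r = 205 mm = 20.5 cm
Current RCF = 1.118 × 10⁻⁵ × 20.5 × (10860)² = 1.118 × 10⁻⁵ × 20.5 × 117,939,600 ≈ 27,030.6 × g
Target RCF = 27,030.6 + 12,800 = 39,830.6 × g
N² = 39,830.6 / (22.919 × 10⁻⁵) = 173,788,560
N ≈ √173,788,560 ≈ 13,182.9

≈ 13180 RPM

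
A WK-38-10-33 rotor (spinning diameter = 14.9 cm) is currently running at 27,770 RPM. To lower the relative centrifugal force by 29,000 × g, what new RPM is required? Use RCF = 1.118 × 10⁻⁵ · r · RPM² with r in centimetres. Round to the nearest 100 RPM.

N₂ ≈ 20600 RPM

r = 14.9 / 2 = 7.45 cm
Current RCF = 1.118 × 10⁻⁵ × 7.45 × (27770)² = 1.118 × 10⁻⁵ × 7.45 × 771,172,900 ≈ 64,231.8 × g
Target RCF = 64,231.8 − 29,000 = 35,231.8 × g
N² = 35,231.8 / (8.3291 × 10⁻⁵) = 422,996,482
N ≈ √422,996,482 ≈ 20,566.9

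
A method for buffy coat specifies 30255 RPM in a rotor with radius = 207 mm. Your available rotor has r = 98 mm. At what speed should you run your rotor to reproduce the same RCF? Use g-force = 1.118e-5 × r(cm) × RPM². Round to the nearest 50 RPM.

Original rotor: r = 207 mm = 20.7 cm
RCF_original = 1.118 × 10⁻⁵ × 20.7 × (30255)² = 1.118 × 10⁻⁵ × 20.7 × 915,365,025 ≈ 211,839.3 × g
Your rotor: r = 98 mm = 9.8 cm
211,839.3 = 1.118 × 10⁻⁵ × 9.8 × N²
N² = 211,839.3 / (10.9564 × 10⁻⁵) = 1,933,475,412
N ≈ √1,933,475,412 ≈ 43,971.3

≈ 43950 RPM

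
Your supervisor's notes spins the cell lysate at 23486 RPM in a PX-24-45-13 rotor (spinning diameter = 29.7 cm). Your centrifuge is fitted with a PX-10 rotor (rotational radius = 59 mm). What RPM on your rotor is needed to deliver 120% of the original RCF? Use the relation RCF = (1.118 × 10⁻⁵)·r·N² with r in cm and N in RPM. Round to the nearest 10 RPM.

40820 RPM

Original rotor: r = 29.7 / 2 = 14.85 cm
RCF_original = 1.118 × 10⁻⁵ × 14.85 × (23486)² = 1.118 × 10⁻⁵ × 14.85 × 551,592,196 ≈ 91,577 × g
Target RCF = 1.2 × 91,577 ≈ 109,892.4 × g
Your rotor: r = 59 mm = 5.9 cm
109,892.4 = 1.118 × 10⁻⁵ × 5.9 × N²
N² = 109,892.4 / (6.5962 × 10⁻⁵) = 1,665,995,573
N ≈ √1,665,995,573 ≈ 40,816.6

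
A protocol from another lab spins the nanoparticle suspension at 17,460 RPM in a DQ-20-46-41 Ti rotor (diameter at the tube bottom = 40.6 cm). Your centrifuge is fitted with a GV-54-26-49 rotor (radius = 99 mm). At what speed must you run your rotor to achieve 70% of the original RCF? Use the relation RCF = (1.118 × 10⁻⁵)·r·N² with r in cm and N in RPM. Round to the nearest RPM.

Original rotor: r = 40.6 / 2 = 20.3 cm
RCF_original = 1.118 × 10⁻⁵ × 20.3 × (17460)² = 1.118 × 10⁻⁵ × 20.3 × 304,851,600 ≈ 69,187.3 × g
Target RCF = 0.7 × 69,187.3 ≈ 48,431.1 × g
Your rotor: r = 99 mm = 9.9 cm
48,431.1 = 1.118 × 10⁻⁵ × 9.9 × N²
N² = 48,431.1 / (11.0682 × 10⁻⁵) = 437,569,795
N ≈ √437,569,795 ≈ 20,918.2

≈ 20918 RPM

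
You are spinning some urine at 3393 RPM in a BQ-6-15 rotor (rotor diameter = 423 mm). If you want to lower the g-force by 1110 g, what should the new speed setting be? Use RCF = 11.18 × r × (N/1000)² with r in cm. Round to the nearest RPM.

r = 423 mm / 2 = 211.5 mm = 21.15 cm
Current RCF = 11.18 × 21.15 × (3.393)² = 11.18 × 21.15 × 11.512449 ≈ 2,722.2 × g
Target RCF = 2,722.2 − 1,110 = 1,612.2 × g
(N/1000)² = 1,612.2 / 236.457 = 6.818153
N = 1000 × √6.818153 ≈ 2,611.2

≈ 2611 RPM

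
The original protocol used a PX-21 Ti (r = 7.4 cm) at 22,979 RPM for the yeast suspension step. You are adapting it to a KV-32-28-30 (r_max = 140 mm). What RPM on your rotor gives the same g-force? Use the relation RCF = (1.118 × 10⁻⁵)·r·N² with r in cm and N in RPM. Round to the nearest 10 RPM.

16710 RPM

RCF = 1.118 × 10⁻⁵ × r × N²
RCF_original = 1.118 × 10⁻⁵ × 7.4 × (22979)² = 1.118 × 10⁻⁵ × 7.4 × 528,034,441 ≈ 43,685.3 × g
Your rotor: r = 140 mm = 14.0 cm
43,685.3 = 1.118 × 10⁻⁵ × 14 × N²
N² = 43,685.3 / (15.652 × 10⁻⁵) = 279,103,629
N ≈ √279,103,629 ≈ 16,706.4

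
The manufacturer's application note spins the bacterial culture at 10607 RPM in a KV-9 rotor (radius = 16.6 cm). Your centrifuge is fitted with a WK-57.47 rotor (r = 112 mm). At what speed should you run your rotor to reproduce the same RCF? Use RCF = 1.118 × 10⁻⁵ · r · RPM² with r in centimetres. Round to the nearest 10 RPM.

RCF_original = 1.118 × 10⁻⁵ × 16.6 × (10607)² = 1.118 × 10⁻⁵ × 16.6 × 112,508,449 ≈ 20,880.2 × g
Your rotor: r = 112 mm = 11.2 cm
20,880.2 = 1.118 × 10⁻⁵ × 11.2 × N²
N² = 20,880.2 / (12.5216 × 10⁻⁵) = 166,753,450
N ≈ √166,753,450 ≈ 12,913.3

12910 RPM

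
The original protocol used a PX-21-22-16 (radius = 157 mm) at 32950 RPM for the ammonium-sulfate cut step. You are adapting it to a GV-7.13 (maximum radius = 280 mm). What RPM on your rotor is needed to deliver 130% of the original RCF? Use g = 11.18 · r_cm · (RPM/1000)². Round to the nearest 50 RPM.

≈ 28150 RPM

Original rotor: r = 157 mm = 15.7 cm
RCF = 11.18 × r × (N/1000)²
RCF_original = 11.18 × 15.7 × (32.95)² = 11.18 × 15.7 × 1,085.7025 ≈ 190,569 × g
Target RCF = 1.3 × 190,569 ≈ 247,739.7 × g
Your rotor: r = 280 mm = 28.0 cm
247,739.7 = 11.18 × 28 × (N/1000)²
(N/1000)² = 247,739.7 / 313.04 = 791.3995
N = 1000 × √791.3995 ≈ 28,131.8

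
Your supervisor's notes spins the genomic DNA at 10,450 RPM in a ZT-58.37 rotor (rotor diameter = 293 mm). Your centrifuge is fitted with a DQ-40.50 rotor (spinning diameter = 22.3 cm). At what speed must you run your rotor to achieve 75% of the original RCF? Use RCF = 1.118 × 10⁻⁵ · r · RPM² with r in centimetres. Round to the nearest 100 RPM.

≈ 10400 RPM

Original rotor: r = 293 mm / 2 = 146.5 mm = 14.65 cm
RCF_original = 1.118 × 10⁻⁵ × 14.65 × (10450)² = 1.118 × 10⁻⁵ × 14.65 × 109,202,500 ≈ 17,885.9 × g
Target RCF = 0.75 × 17,885.9 ≈ 13,414.4 × g
Your rotor: r = 22.3 / 2 = 11.15 cm
13,414.4 = 1.118 × 10⁻⁵ × 11.15 × N²
N² = 13,414.4 / (12.4657 × 10⁻⁵) = 107,610,483
N ≈ √107,610,483 ≈ 10,373.5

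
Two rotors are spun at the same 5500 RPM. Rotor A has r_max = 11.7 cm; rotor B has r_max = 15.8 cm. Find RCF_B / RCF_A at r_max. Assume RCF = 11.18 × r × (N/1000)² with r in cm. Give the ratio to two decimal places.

1.35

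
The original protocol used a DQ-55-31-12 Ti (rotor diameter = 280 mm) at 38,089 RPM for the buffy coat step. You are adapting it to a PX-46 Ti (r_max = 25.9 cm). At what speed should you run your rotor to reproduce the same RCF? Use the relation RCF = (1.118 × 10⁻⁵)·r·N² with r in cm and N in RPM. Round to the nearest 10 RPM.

Original rotor: r = 280 mm / 2 = 140 mm = 14 cm
RCF = 1.118 × 10⁻⁵ × r × N²
RCF_original = 1.118 × 10⁻⁵ × 14 × (38089)² = 1.118 × 10⁻⁵ × 14 × 1,450,771,921 ≈ 227,074.8 × g
227,074.8 = 1.118 × 10⁻⁵ × 25.9 × N²
N² = 227,074.8 / (28.9562 × 10⁻⁵) = 784,200,966
N ≈ √784,200,966 ≈ 28,003.6

28000 RPM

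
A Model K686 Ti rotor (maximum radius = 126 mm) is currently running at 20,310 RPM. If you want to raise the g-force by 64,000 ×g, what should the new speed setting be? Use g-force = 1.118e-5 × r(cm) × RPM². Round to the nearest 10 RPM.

29440 RPM

r = 126 mm = 12.6 cm
Current RCF = 1.118 × 10⁻⁵ × 12.6 × (20310)² = 1.118 × 10⁻⁵ × 12.6 × 412,496,100 ≈ 58,107.5 × g
Target RCF = 58,107.5 + 64,000 = 122,107.5 × g
N² = 122,107.5 / (14.0868 × 10⁻⁵) = 866,822,131
N ≈ √866,822,131 ≈ 29,441.8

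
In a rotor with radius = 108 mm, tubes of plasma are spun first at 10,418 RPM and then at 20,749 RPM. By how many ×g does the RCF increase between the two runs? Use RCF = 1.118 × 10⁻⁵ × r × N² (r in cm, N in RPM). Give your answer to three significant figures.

≈ 38900 ×g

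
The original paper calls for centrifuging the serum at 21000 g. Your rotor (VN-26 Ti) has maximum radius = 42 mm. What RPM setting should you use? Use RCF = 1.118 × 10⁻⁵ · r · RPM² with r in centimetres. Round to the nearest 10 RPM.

r = 42 mm = 4.2 cm
21,000 = 1.118 × 10⁻⁵ × 4.2 × N²
N² = 21,000 / (4.6956 × 10⁻⁵) = 447,227,191
N ≈ √447,227,191 ≈ 21,147.7

21150 RPM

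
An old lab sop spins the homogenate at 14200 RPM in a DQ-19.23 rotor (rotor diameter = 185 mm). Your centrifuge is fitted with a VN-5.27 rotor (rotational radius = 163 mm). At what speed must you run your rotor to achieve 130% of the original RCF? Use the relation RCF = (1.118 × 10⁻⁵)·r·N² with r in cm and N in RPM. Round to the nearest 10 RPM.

Original rotor: r = 185 mm / 2 = 92.5 mm = 9.25 cm
RCF = 1.118 × 10⁻⁵ × r × N²
RCF_original = 1.118 × 10⁻⁵ × 9.25 × (14200)² = 1.118 × 10⁻⁵ × 9.25 × 201,640,000 ≈ 20,852.6 × g
Target RCF = 1.3 × 20,852.6 ≈ 27,108.4 × g
Your rotor: r = 163 mm = 16.3 cm
27,108.4 = 1.118 × 10⁻⁵ × 16.3 × N²
N² = 27,108.4 / (18.2234 × 10⁻⁵) = 148,755,995
N ≈ √148,755,995 ≈ 12,196.6

≈ 12200 RPM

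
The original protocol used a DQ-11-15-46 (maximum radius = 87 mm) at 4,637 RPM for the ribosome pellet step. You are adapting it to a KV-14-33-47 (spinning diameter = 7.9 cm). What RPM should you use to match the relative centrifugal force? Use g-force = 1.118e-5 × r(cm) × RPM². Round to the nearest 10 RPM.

Original rotor: r = 87 mm = 8.7 cm
RCF = 1.118 × 10⁻⁵ × r × N²
RCF_original = 1.118 × 10⁻⁵ × 8.7 × (4637)² = 1.118 × 10⁻⁵ × 8.7 × 21,501,769 ≈ 2,091.4 × g
Your rotor: r = 7.9 / 2 = 3.95 cm
2,091.4 = 1.118 × 10⁻⁵ × 3.95 × N²
N² = 2,091.4 / (4.4161 × 10⁻⁵) = 47,358,529
N ≈ √47,358,529 ≈ 6,881.8

≈ 6880 RPM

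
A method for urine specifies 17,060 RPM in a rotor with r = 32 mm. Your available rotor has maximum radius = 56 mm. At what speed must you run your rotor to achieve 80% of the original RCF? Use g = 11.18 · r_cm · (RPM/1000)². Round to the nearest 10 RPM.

11530 RPM

Original rotor: r = 32 mm = 3.2 cm
RCF_original = 11.18 × 3.2 × (17.06)² = 11.18 × 3.2 × 291.0436 ≈ 10,412.4 × g
Target RCF = 0.8 × 10,412.4 ≈ 8,329.9 × g
Your rotor: r = 56 mm = 5.6 cm
8,329.9 = 11.18 × 5.6 × (N/1000)²
(N/1000)² = 8,329.9 / 62.608 = 133.0485
N = 1000 × √133.0485 ≈ 11,534.7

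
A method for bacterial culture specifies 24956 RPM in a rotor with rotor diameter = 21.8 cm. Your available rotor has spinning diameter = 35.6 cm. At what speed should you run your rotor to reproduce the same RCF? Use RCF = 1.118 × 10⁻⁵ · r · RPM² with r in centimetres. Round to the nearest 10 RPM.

≈ 19530 RPM

Original rotor: r = 21.8 / 2 = 10.9 cm
RCF_original = 1.118 × 10⁻⁵ × 10.9 × (24956)² = 1.118 × 10⁻⁵ × 10.9 × 622,801,936 ≈ 75,895.9 × g
Your rotor: r = 35.6 / 2 = 17.8 cm
75,895.9 = 1.118 × 10⁻⁵ × 17.8 × N²
N² = 75,895.9 / (19.9004 × 10⁻⁵) = 381,378,766
N ≈ √381,378,766 ≈ 19,528.9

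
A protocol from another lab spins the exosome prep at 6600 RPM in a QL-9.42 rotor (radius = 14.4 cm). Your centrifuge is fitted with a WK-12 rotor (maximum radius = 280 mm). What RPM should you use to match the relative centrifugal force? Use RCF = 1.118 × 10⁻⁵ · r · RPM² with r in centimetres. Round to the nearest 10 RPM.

4730 RPM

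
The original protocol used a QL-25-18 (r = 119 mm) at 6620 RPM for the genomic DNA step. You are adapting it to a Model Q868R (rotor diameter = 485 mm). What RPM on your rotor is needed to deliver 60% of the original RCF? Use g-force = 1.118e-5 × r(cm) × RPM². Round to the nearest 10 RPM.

Original rotor: r = 119 mm = 11.9 cm
RCF_original = 1.118 × 10⁻⁵ × 11.9 × (6620)² = 1.118 × 10⁻⁵ × 11.9 × 43,824,400 ≈ 5,830.5 × g
Target RCF = 0.6 × 5,830.5 ≈ 3,498.3 × g
Your rotor: r = 485 mm / 2 = 242.5 mm = 24.25 cm
3,498.3 = 1.118 × 10⁻⁵ × 24.25 × N²
N² = 3,498.3 / (27.1115 × 10⁻⁵) = 12,903,380
N ≈ √12,903,380 ≈ 3,592.1

≈ 3590 RPM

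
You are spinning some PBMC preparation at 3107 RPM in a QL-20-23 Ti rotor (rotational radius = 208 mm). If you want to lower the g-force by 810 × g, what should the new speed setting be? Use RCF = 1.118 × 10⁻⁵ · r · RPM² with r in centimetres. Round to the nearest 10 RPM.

≈ 2480 RPM

r = 208 mm = 20.8 cm
Current RCF = 1.118 × 10⁻⁵ × 20.8 × (3107)² = 1.118 × 10⁻⁵ × 20.8 × 9,653,449 ≈ 2,244.9 × g
Target RCF = 2,244.9 − 810 = 1,434.9 × g
N² = 1,434.9 / (23.2544 × 10⁻⁵) = 6,170,445
N ≈ √6,170,445 ≈ 2,484.0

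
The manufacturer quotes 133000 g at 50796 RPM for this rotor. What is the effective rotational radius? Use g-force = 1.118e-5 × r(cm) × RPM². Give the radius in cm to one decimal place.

≈ 4.6 cm

RCF = 1.118 × 10⁻⁵ × r × N²
133000 = 1.118 × 10⁻⁵ × r × (50796)²
r = 133000 / (1.118 × 10⁻⁵ × 2,580,233,616) = 133000 / 28847.01 ≈ 4.611 cm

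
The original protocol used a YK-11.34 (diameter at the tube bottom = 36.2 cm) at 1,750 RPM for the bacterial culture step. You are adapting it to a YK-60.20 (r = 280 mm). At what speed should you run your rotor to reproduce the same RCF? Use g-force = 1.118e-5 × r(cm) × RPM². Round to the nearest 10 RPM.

≈ 1410 RPM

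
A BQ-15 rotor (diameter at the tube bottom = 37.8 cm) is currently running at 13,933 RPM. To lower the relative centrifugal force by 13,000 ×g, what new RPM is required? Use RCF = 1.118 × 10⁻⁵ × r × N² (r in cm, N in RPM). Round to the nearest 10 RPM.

≈ 11520 RPM

r = 37.8 / 2 = 18.9 cm
Current RCF = 1.118 × 10⁻⁵ × 18.9 × (13933)² = 1.118 × 10⁻⁵ × 18.9 × 194,128,489 ≈ 41,019.7 × g
Target RCF = 41,019.7 − 13,000 = 28,019.7 × g
N² = 28,019.7 / (21.1302 × 10⁻⁵) = 132,604,992
N ≈ √132,604,992 ≈ 11,515.4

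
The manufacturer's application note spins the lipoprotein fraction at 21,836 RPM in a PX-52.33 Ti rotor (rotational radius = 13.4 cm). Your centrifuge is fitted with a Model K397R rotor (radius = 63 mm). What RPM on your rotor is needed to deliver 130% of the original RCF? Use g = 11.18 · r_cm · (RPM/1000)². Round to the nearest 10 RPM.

36310 RPM

RCF_original = 11.18 × 13.4 × (21.836)² = 11.18 × 13.4 × 476.810896 ≈ 71,432 × g
Target RCF = 1.3 × 71,432 ≈ 92,861.6 × g
Your rotor: r = 63 mm = 6.3 cm
92,861.6 = 11.18 × 6.3 × (N/1000)²
(N/1000)² = 92,861.6 / 70.434 = 1318.42
N = 1000 × √1318.42 ≈ 36,310.1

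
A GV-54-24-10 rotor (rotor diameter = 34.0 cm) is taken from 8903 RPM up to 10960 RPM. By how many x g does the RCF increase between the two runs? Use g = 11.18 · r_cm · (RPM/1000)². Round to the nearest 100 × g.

≈ 7800 x g

r = 34.0 / 2 = 17 cm
RCF₁ = 11.18 × 17 × (8.903)² = 11.18 × 17 × 79.263409 ≈ 15,064.8 × g
RCF₂ = 11.18 × 17 × (10.96)² = 11.18 × 17 × 120.1216 ≈ 22,830.3 × g
Increase = 22,830.3 − 15,064.8 = 7,765.5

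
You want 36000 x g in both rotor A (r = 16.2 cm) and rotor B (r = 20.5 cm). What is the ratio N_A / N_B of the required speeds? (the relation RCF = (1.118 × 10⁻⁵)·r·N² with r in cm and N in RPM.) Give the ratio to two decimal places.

1.12

At fixed RCF, N ∝ 1/√r, so N_A/N_B = √(r_B/r_A) = √(20.5/16.2) = √1.265432 = 1.1249.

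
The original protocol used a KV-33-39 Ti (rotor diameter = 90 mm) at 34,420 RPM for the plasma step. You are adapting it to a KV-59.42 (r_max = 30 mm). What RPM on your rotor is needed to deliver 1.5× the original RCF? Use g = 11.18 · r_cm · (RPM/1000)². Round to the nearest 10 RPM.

51630 RPM

Original rotor: r = 90 mm / 2 = 45 mm = 4.5 cm
RCF_original = 11.18 × 4.5 × (34.42)² = 11.18 × 4.5 × 1,184.7364 ≈ 59,604.1 × g
Target RCF = 1.5 × 59,604.1 ≈ 89,406.1 × g
Your rotor: r = 30 mm = 3.0 cm
89,406.1 = 11.18 × 3 × (N/1000)²
(N/1000)² = 89,406.1 / 33.54 = 2665.656
N = 1000 × √2665.656 ≈ 51,630.0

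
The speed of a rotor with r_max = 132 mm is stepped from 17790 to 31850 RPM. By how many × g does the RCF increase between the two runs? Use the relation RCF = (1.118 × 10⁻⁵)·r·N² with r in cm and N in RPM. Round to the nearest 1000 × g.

r = 132 mm = 13.2 cm
RCF₁ = 1.118 × 10⁻⁵ × 13.2 × (17790)² = 1.118 × 10⁻⁵ × 13.2 × 316,484,100 ≈ 46,705.5 × g
RCF₂ = 1.118 × 10⁻⁵ × 13.2 × (31850)² = 1.118 × 10⁻⁵ × 13.2 × 1,014,422,500 ≈ 149,704.4 × g
Increase = 149,704.4 − 46,705.5 = 102,998.9

≈ 103000 × g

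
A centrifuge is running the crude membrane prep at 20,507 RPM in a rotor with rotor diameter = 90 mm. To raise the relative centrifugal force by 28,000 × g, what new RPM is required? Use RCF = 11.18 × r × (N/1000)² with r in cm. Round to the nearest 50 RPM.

r = 90 mm / 2 = 45 mm = 4.5 cm
Current RCF = 11.18 × 4.5 × (20.507)² = 11.18 × 4.5 × 420.537049 ≈ 21,157.2 × g
Target RCF = 21,157.2 + 28,000 = 49,157.2 × g
(N/1000)² = 49,157.2 / 50.31 = 977.0861
N = 1000 × √977.0861 ≈ 31,258.4

N₂ ≈ 31250 RPM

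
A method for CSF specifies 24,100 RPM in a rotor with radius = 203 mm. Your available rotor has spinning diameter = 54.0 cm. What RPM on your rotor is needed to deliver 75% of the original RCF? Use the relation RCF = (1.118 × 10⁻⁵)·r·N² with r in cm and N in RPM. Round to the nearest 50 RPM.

Original rotor: r = 203 mm = 20.3 cm
RCF = 1.118 × 10⁻⁵ × r × N²
RCF_original = 1.118 × 10⁻⁵ × 20.3 × (24100)² = 1.118 × 10⁻⁵ × 20.3 × 580,810,000 ≈ 131,817.2 × g
Target RCF = 0.75 × 131,817.2 ≈ 98,862.9 × g
Your rotor: r = 54.0 / 2 = 27 cm
98,862.9 = 1.118 × 10⁻⁵ × 27 × N²
N² = 98,862.9 / (30.186 × 10⁻⁵) = 327,512,423
N ≈ √327,512,423 ≈ 18,097.3

≈ 18100 RPM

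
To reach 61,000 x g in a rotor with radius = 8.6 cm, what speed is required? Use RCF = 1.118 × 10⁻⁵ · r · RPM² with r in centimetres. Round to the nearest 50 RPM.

61,000 = 1.118 × 10⁻⁵ × 8.6 × N²
N² = 61,000 / (9.6148 × 10⁻⁵) = 634,438,574
N ≈ √634,438,574 ≈ 25,188.1

≈ 25200 RPM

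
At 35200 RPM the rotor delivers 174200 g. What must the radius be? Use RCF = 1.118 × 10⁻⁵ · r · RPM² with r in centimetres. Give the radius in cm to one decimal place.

≈ 12.6 cm

RCF = 1.118 × 10⁻⁵ × r × N²
174200 = 1.118 × 10⁻⁵ × r × (35200)²
r = 174200 / (1.118 × 10⁻⁵ × 1,239,040,000) = 174200 / 13852.47 ≈ 12.575 cm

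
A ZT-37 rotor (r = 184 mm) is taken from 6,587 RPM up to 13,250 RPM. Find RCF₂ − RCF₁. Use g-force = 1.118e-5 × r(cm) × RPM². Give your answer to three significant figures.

≈ 27200 g

r = 184 mm = 18.4 cm
RCF₁ = 1.118 × 10⁻⁵ × 18.4 × (6587)² = 1.118 × 10⁻⁵ × 18.4 × 43,388,569 ≈ 8,925.5 × g
RCF₂ = 1.118 × 10⁻⁵ × 18.4 × (13250)² = 1.118 × 10⁻⁵ × 18.4 × 175,562,500 ≈ 36,115.3 × g
Increase = 36,115.3 − 8,925.5 = 27,189.8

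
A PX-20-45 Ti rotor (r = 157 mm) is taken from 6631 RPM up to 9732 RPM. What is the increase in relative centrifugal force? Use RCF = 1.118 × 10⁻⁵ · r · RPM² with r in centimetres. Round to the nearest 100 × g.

r = 157 mm = 15.7 cm
RCF₁ = 1.118 × 10⁻⁵ × 15.7 × (6631)² = 1.118 × 10⁻⁵ × 15.7 × 43,970,161 ≈ 7,717.9 × g
RCF₂ = 1.118 × 10⁻⁵ × 15.7 × (9732)² = 1.118 × 10⁻⁵ × 15.7 × 94,711,824 ≈ 16,624.4 × g
Increase = 16,624.4 − 7,717.9 = 8,906.5

8900 × g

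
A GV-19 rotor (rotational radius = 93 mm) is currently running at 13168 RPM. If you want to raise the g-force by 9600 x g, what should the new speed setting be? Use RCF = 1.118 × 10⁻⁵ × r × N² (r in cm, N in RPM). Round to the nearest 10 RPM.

r = 93 mm = 9.3 cm
Current RCF = 1.118 × 10⁻⁵ × 9.3 × (13168)² = 1.118 × 10⁻⁵ × 9.3 × 173,396,224 ≈ 18,028.7 × g
Target RCF = 18,028.7 + 9,600 = 27,628.7 × g
N² = 27,628.7 / (10.3974 × 10⁻⁵) = 265,727,009
N ≈ √265,727,009 ≈ 16,301.1

N₂ ≈ 16300 RPM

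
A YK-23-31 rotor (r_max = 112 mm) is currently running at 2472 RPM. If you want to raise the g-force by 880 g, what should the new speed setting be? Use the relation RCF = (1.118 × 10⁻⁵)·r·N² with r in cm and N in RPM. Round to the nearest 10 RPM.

r = 112 mm = 11.2 cm
Current RCF = 1.118 × 10⁻⁵ × 11.2 × (2472)² = 1.118 × 10⁻⁵ × 11.2 × 6,110,784 ≈ 765.2 × g
Target RCF = 765.2 + 880 = 1,645.2 × g
N² = 1,645.2 / (12.5216 × 10⁻⁵) = 13,138,896
N ≈ √13,138,896 ≈ 3,624.8

≈ 3620 RPM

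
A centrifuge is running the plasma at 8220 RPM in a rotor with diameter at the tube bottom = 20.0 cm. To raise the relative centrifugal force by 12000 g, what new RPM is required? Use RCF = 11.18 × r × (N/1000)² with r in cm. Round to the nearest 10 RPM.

≈ 13230 RPM

r = 20.0 / 2 = 10 cm
Current RCF = 11.18 × 10 × (8.22)² = 11.18 × 10 × 67.5684 ≈ 7,554.1 × g
Target RCF = 7,554.1 + 12,000 = 19,554.1 × g
(N/1000)² = 19,554.1 / 111.8 = 174.9025
N = 1000 × √174.9025 ≈ 13,225.1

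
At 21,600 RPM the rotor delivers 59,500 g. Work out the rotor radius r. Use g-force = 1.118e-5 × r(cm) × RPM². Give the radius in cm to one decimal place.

59500 = 1.118 × 10⁻⁵ × r × (21600)²
r = 59500 / (1.118 × 10⁻⁵ × 466,560,000) = 59500 / 5216.141 ≈ 11.407 cm

r ≈ 11.4 cm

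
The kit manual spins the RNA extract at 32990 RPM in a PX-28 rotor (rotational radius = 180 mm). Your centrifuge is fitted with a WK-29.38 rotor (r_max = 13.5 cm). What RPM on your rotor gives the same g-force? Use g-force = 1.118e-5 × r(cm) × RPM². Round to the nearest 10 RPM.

≈ 38090 RPM

Original rotor: r = 180 mm = 18.0 cm
RCF = 1.118 × 10⁻⁵ × r × N²
RCF_original = 1.118 × 10⁻⁵ × 18 × (32990)² = 1.118 × 10⁻⁵ × 18 × 1,088,340,100 ≈ 219,017.6 × g
219,017.6 = 1.118 × 10⁻⁵ × 13.5 × N²
N² = 219,017.6 / (15.093 × 10⁻⁵) = 1,451,120,387
N ≈ √1,451,120,387 ≈ 38,093.6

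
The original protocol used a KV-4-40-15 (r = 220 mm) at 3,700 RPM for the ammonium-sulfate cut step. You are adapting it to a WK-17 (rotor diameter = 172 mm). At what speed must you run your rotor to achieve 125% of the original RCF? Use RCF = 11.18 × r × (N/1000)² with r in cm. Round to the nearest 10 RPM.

6620 RPM

Original rotor: r = 220 mm = 22.0 cm
RCF_original = 11.18 × 22 × (3.7)² = 11.18 × 22 × 13.69 ≈ 3,367.2 × g
Target RCF = 1.25 × 3,367.2 ≈ 4,209 × g
Your rotor: r = 172 mm / 2 = 86 mm = 8.6 cm
4,209 = 11.18 × 8.6 × (N/1000)²
(N/1000)² = 4,209 / 96.148 = 43.77626
N = 1000 × √43.77626 ≈ 6,616.4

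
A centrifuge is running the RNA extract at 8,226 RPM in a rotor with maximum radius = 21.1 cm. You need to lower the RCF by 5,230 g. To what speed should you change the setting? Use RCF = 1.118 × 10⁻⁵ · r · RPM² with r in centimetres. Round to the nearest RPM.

6745 RPM

Current RCF = 1.118 × 10⁻⁵ × 21.1 × (8226)² = 1.118 × 10⁻⁵ × 21.1 × 67,667,076 ≈ 15,962.5 × g
Target RCF = 15,962.5 − 5,230 = 10,732.5 × g
N² = 10,732.5 / (23.5898 × 10⁻⁵) = 45,496,359
N ≈ √45,496,359 ≈ 6,745.1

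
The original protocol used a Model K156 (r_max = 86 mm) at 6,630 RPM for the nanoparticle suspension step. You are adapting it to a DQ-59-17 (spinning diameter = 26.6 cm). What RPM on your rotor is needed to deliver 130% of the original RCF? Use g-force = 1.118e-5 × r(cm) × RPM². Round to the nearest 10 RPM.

≈ 6080 RPM

Original rotor: r = 86 mm = 8.6 cm
RCF_original = 1.118 × 10⁻⁵ × 8.6 × (6630)² = 1.118 × 10⁻⁵ × 8.6 × 43,956,900 ≈ 4,226.4 × g
Target RCF = 1.3 × 4,226.4 ≈ 5,494.3 × g
Your rotor: r = 26.6 / 2 = 13.3 cm
5,494.3 = 1.118 × 10⁻⁵ × 13.3 × N²
N² = 5,494.3 / (14.8694 × 10⁻⁵) = 36,950,381
N ≈ √36,950,381 ≈ 6,078.7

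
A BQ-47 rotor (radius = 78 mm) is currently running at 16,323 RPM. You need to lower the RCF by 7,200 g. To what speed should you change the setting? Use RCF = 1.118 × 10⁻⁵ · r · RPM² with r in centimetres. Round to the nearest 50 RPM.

r = 78 mm = 7.8 cm
Current RCF = 1.118 × 10⁻⁵ × 7.8 × (16323)² = 1.118 × 10⁻⁵ × 7.8 × 266,440,329 ≈ 23,234.7 × g
Target RCF = 23,234.7 − 7,200 = 16,034.7 × g
N² = 16,034.7 / (8.7204 × 10⁻⁵) = 183,875,740
N ≈ √183,875,740 ≈ 13,560.1

13550 RPM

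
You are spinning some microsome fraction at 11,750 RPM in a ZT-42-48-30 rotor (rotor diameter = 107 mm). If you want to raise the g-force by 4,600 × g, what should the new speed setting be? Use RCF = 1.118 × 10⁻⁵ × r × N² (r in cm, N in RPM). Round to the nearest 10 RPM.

14660 RPM

r = 107 mm / 2 = 53.5 mm = 5.35 cm
Current RCF = 1.118 × 10⁻⁵ × 5.35 × (11750)² = 1.118 × 10⁻⁵ × 5.35 × 138,062,500 ≈ 8,257.9 × g
Target RCF = 8,257.9 + 4,600 = 12,857.9 × g
N² = 12,857.9 / (5.9813 × 10⁻⁵) = 214,968,318
N ≈ √214,968,318 ≈ 14,661.8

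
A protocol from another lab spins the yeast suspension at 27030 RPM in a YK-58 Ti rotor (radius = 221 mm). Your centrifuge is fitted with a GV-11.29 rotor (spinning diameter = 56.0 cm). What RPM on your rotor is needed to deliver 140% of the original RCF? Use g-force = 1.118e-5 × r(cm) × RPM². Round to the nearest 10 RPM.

Original rotor: r = 221 mm = 22.1 cm
RCF_original = 1.118 × 10⁻⁵ × 22.1 × (27030)² = 1.118 × 10⁻⁵ × 22.1 × 730,620,900 ≈ 180,520.4 × g
Target RCF = 1.4 × 180,520.4 ≈ 252,728.6 × g
Your rotor: r = 56.0 / 2 = 28 cm
252,728.6 = 1.118 × 10⁻⁵ × 28 × N²
N² = 252,728.6 / (31.304 × 10⁻⁵) = 807,336,443
N ≈ √807,336,443 ≈ 28,413.7

≈ 28410 RPM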